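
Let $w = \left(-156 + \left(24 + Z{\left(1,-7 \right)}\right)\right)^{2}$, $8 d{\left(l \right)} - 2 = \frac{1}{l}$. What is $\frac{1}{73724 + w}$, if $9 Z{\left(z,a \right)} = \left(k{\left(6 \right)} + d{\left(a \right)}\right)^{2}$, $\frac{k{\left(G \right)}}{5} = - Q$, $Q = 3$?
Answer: $\frac{796594176}{67979676837745} \approx 1.1718 \cdot 10^{-5}$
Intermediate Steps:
$d{\left(l \right)} = \frac{1}{4} + \frac{1}{8 l}$
$k{\left(G \right)} = -15$ ($k{\left(G \right)} = 5 \left(\left(-1\right) 3\right) = 5 \left(-3\right) = -15$)
$Z{\left(z,a \right)} = \frac{\left(-15 + \frac{1 + 2 a}{8 a}\right)^{2}}{9}$
$w = \frac{9251567806321}{796594176}$ ($w = \left(-156 + \left(24 + \frac{\left(-1 + 118 \left(-7\right)\right)^{2}}{576 \cdot 49}\right)\right)^{2} = \left(-156 + \left(24 + \frac{1}{576} \cdot \frac{1}{49} \left(-1 - 826\right)^{2}\right)\right)^{2} = \left(-156 + \left(24 + \frac{1}{576} \cdot \frac{1}{49} \left(-827\right)^{2}\right)\right)^{2} = \left(-156 + \left(24 + \frac{1}{576} \cdot \frac{1}{49} \cdot 683929\right)\right)^{2} = \left(-156 + \left(24 + \frac{683929}{28224}\right)\right)^{2} = \left(-156 + \frac{1361305}{28224}\right)^{2} = \left(- \frac{3041639}{28224}\right)^{2} = \frac{9251567806321}{796594176} \approx 11614.0$)
$\frac{1}{73724 + w} = \frac{1}{73724 + \frac{9251567806321}{796594176}} = \frac{1}{\frac{67979676837745}{796594176}} = \frac{796594176}{67979676837745}$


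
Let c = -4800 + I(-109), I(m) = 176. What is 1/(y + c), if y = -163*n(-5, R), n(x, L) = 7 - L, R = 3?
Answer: -1/5276 ≈ -0.00018954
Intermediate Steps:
c = -4624 (c = -4800 + 176 = -4624)
y = -652 (y = -163*(7 - 1*3) = -163*(7 - 3) = -163*4 = -652)
1/(y + c) = 1/(-652 - 4624) = 1/(-5276) = -1/5276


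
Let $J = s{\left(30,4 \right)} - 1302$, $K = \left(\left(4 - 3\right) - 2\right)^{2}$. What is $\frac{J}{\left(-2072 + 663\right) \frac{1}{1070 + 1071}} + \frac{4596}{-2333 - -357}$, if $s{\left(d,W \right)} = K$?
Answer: $\frac{1374388913}{696046} \approx 1974.6$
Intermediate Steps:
$K = 1$ ($K = \left(1 - 2\right)^{2} = \left(-1\right)^{2} = 1$)
$s{\left(d,W \right)} = 1$
$J = -1301$ ($J = 1 - 1302 = -1301$)
$\frac{J}{\left(-2072 + 663\right) \frac{1}{1070 + 1071}} + \frac{4596}{-2333 - -357} = - \frac{1301}{\left(-2072 + 663\right) \frac{1}{1070 + 1071}} + \frac{4596}{-2333 - -357} = - \frac{1301}{\left(-1409\right) \frac{1}{2141}} + \frac{4596}{-2333 + 357} = - \frac{1301}{\left(-1409\right) \frac{1}{2141}} + \frac{4596}{-1976} = - \frac{1301}{- \frac{1409}{2141}} + 4596 \left(- \frac{1}{1976}\right) = \left(-1301\right) \left(- \frac{2141}{1409}\right) - \frac{1149}{494} = \frac{2785441}{1409} - \frac{1149}{494} = \frac{1374388913}{696046}$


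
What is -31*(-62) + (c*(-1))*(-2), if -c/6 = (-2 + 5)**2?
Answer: 1814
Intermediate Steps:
c = -54 (c = -6*(-2 + 5)**2 = -6*3**2 = -6*9 = -54)
-31*(-62) + (c*(-1))*(-2) = -31*(-62) - 54*(-1)*(-2) = 1922 + 54*(-2) = 1922 - 108 = 1814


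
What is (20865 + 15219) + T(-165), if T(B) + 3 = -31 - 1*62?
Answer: 35988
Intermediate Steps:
T(B) = -96 (T(B) = -3 + (-31 - 1*62) = -3 + (-31 - 62) = -3 - 93 = -96)
(20865 + 15219) + T(-165) = (20865 + 15219) - 96 = 36084 - 96 = 35988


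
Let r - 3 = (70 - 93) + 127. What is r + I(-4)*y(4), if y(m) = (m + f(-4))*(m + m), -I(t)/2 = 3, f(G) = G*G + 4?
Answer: -1045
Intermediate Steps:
f(G) = 4 + G² (f(G) = G² + 4 = 4 + G²)
I(t) = -6 (I(t) = -2*3 = -6)
y(m) = 2*m*(20 + m) (y(m) = (m + (4 + (-4)²))*(m + m) = (m + (4 + 16))*(2*m) = (m + 20)*(2*m) = (20 + m)*(2*m) = 2*m*(20 + m))
r = 107 (r = 3 + ((70 - 93) + 127) = 3 + (-23 + 127) = 3 + 104 = 107)
r + I(-4)*y(4) = 107 - 12*4*(20 + 4) = 107 - 12*4*24 = 107 - 6*192 = 107 - 1152 = -1045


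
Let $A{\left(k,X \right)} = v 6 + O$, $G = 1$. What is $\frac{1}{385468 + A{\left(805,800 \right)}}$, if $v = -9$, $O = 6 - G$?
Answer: $\frac{1}{385419} \approx 2.5946 \cdot 10^{-6}$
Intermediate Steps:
$O = 5$ ($O = 6 - 1 = 5$)
$A{\left(k,X \right)} = -49$ ($A{\left(k,X \right)} = \left(-9\right) 6 + 5 = -54 + 5 = -49$)
$\frac{1}{385468 + A{\left(805,800 \right)}} = \frac{1}{385468 - 49} = \frac{1}{385419}$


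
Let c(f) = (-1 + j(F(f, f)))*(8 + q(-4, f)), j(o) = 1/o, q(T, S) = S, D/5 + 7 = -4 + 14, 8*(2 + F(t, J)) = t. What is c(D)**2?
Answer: 42849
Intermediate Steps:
F(t, J) = -2 + t/8
D = 15 (D = -35 + 5*(-4 + 14) = -35 + 5*10 = -35 + 50 = 15)
c(f) = (-1 + 1/(-2 + f/8))*(8 + f)
c(D)**2 = ((192 - 1*15**2 + 16*15)/(-16 + 15))**2 = ((192 - 1*225 + 240)/(-1))**2 = (-(192 - 225 + 240))**2 = (-1*207)**2 = (-207)**2 = 42849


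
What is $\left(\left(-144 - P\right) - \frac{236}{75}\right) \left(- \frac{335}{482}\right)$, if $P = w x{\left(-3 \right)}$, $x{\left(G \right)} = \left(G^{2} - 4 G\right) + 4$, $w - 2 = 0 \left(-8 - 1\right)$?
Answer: $\frac{495331}{3615} \approx 137.02$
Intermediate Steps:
$w = 2$ ($w = 2 + 0 \left(-8 - 1\right) = 2 + 0 \left(-9\right) = 2 + 0 = 2$)
$x{\left(G \right)} = 4 + G^{2} - 4 G$
$P = 50$ ($P = 2 \left(4 + \left(-3\right)^{2} - -12\right) = 2 \left(4 + 9 + 12\right) = 2 \cdot 25 = 50$)
$\left(\left(-144 - P\right) - \frac{236}{75}\right) \left(- \frac{335}{482}\right) = \left(\left(-144 - 50\right) - \frac{236}{75}\right) \left(- \frac{335}{482}\right) = \left(\left(-144 - 50\right) - \frac{236}{75}\right) \left(\left(-335\right) \frac{1}{482}\right) = \left(-194 - \frac{236}{75}\right) \left(- \frac{335}{482}\right) = \left(- \frac{14786}{75}\right) \left(- \frac{335}{482}\right) = \frac{495331}{3615}$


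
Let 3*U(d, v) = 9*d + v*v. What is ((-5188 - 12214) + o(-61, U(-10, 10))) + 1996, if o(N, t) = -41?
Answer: -15447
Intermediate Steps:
U(d, v) = 3*d + v²/3 (U(d, v) = (9*d + v*v)/3 = (9*d + v²)/3 = (v² + 9*d)/3 = 3*d + v²/3)
((-5188 - 12214) + o(-61, U(-10, 10))) + 1996 = ((-5188 - 12214) - 41) + 1996 = (-17402 - 41) + 1996 = -17443 + 1996 = -15447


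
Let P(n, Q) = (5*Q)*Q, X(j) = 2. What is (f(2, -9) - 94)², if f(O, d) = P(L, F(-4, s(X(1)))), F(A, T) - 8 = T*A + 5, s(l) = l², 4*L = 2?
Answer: 2401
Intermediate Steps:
L = ½ (L = (¼)*2 = ½ ≈ 0.50000)
F(A, T) = 13 + A*T (F(A, T) = 8 + (T*A + 5) = 8 + (A*T + 5) = 8 + (5 + A*T) = 13 + A*T)
P(n, Q) = 5*Q²
f(O, d) = 45 (f(O, d) = 5*(13 - 4*2²)² = 5*(13 - 4*4)² = 5*(13 - 16)² = 5*(-3)² = 5*9 = 45)
(f(2, -9) - 94)² = (45 - 94)² = (-49)² = 2401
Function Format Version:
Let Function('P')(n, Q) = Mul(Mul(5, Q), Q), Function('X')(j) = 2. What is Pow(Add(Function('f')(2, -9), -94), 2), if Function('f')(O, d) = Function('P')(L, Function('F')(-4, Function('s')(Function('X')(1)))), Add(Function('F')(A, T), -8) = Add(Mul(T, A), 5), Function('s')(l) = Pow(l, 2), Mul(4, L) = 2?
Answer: 2401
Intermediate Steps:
L = Rational(1, 2) (L = Mul(Rational(1, 4), 2) = Rational(1, 2) ≈ 0.50000)
Function('F')(A, T) = Add(13, Mul(A, T)) (Function('F')(A, T) = Add(8, Add(Mul(T, A), 5)) = Add(8, Add(Mul(A, T), 5)) = Add(8, Add(5, Mul(A, T))) = Add(13, Mul(A, T)))
Function('P')(n, Q) = Mul(5, Pow(Q, 2))
Function('f')(O, d) = 45 (Function('f')(O, d) = Mul(5, Pow(Add(13, Mul(-4, Pow(2, 2))), 2)) = Mul(5, Pow(Add(13, Mul(-4, 4)), 2)) = Mul(5, Pow(Add(13, -16), 2)) = Mul(5, Pow(-3, 2)) = Mul(5, 9) = 45)
Pow(Add(Function('f')(2, -9), -94), 2) = Pow(Add(45, -94), 2) = Pow(-49, 2) = 2401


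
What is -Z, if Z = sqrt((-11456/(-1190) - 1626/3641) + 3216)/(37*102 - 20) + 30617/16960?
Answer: -30617/16960 - sqrt(15136633273394710)/8132646830 ≈ -1.8204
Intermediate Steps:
Z = 30617/16960 + sqrt(15136633273394710)/8132646830 (Z = sqrt((-11456*(-1/1190) - 1626*1/3641) + 3216)/(3774 - 20) + 30617*(1/16960) = sqrt((5728/595 - 1626/3641) + 3216)/3754 + 30617/16960 = sqrt(19888178/2166395 + 3216)*(1/3754) + 30617/16960 = sqrt(6987014498/2166395)*(1/3754) + 30617/16960 = (sqrt(15136633273394710)/2166395)*(1/3754) + 30617/16960 = sqrt(15136633273394710)/8132646830 + 30617/16960 = 30617/16960 + sqrt(15136633273394710)/8132646830 ≈ 1.8204)
-Z = -(30617/16960 + sqrt(15136633273394710)/8132646830) = -30617/16960 - sqrt(15136633273394710)/8132646830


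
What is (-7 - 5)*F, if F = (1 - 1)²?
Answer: 0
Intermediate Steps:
F = 0 (F = 0² = 0)
(-7 - 5)*F = (-7 - 5)*0 = -12*0 = 0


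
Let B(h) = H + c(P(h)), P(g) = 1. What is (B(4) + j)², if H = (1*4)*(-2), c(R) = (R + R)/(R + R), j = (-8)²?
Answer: 3249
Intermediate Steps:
j = 64
c(R) = 1 (c(R) = (2*R)/((2*R)) = (2*R)*(1/(2*R)) = 1)
H = -8 (H = 4*(-2) = -8)
B(h) = -7 (B(h) = -8 + 1 = -7)
(B(4) + j)² = (-7 + 64)² = 57² = 3249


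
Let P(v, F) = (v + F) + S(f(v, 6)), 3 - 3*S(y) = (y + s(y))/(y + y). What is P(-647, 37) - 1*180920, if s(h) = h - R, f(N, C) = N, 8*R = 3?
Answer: -5637574979/31056 ≈ -1.8153e+5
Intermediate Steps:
R = 3/8 (R = (⅛)*3 = 3/8 ≈ 0.37500)
s(h) = -3/8 + h (s(h) = h - 1*3/8 = h - 3/8 = -3/8 + h)
S(y) = 1 - (-3/8 + 2*y)/(6*y) (S(y) = 1 - (y + (-3/8 + y))/(3*(y + y)) = 1 - (-3/8 + 2*y)/(3*(2*y)) = 1 - (-3/8 + 2*y)*1/(2*y)/3 = 1 - (-3/8 + 2*y)/(6*y))
P(v, F) = F + v + (3 + 32*v)/(48*v) (P(v, F) = (v + F) + (3 + 32*v)/(48*v) = (F + v) + (3 + 32*v)/(48*v) = F + v + (3 + 32*v)/(48*v))
P(-647, 37) - 1*180920 = (⅔ + 37 - 647 + (1/16)/(-647)) - 1*180920 = (⅔ + 37 - 647 + (1/16)*(-1/647)) - 180920 = (⅔ + 37 - 647 - 1/10352) - 180920 = -18923459/31056 - 180920 = -5637574979/31056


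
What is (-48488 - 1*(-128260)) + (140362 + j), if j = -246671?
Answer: -26537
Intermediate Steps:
(-48488 - 1*(-128260)) + (140362 + j) = (-48488 - 1*(-128260)) + (140362 - 246671) = (-48488 + 128260) - 106309 = 79772 - 106309 = -26537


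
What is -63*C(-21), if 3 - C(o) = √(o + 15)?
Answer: -189 + 63*I*√6 ≈ -189.0 + 154.32*I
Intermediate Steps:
C(o) = 3 - √(15 + o) (C(o) = 3 - √(o + 15) = 3 - √(15 + o))
-63*C(-21) = -63*(3 - √(15 - 21)) = -63*(3 - √(-6)) = -63*(3 - I*√6) = -189 + 63*I*√6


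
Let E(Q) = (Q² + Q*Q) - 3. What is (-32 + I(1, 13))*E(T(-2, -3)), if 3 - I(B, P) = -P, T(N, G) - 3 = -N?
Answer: -752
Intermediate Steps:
T(N, G) = 3 - N
E(Q) = -3 + 2*Q² (E(Q) = (Q² + Q²) - 3 = 2*Q² - 3 = -3 + 2*Q²)
I(B, P) = 3 + P (I(B, P) = 3 - (-1)*P = 3 + P)
(-32 + I(1, 13))*E(T(-2, -3)) = (-32 + (3 + 13))*(-3 + 2*(3 - 1*(-2))²) = (-32 + 16)*(-3 + 2*(3 + 2)²) = -16*(-3 + 2*5²) = -16*(-3 + 2*25) = -16*(-3 + 50) = -16*47 = -752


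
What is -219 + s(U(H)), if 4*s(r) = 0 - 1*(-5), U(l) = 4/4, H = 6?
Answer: -871/4 ≈ -217.75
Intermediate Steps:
U(l) = 1 (U(l) = 4*(¼) = 1)
s(r) = 5/4 (s(r) = (0 - 1*(-5))/4 = (0 + 5)/4 = (¼)*5 = 5/4)
-219 + s(U(H)) = -219 + 5/4 = -871/4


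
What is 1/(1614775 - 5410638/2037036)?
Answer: 339506/548224899377 ≈ 6.1928e-7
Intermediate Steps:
1/(1614775 - 5410638/2037036) = 1/(1614775 - 5410638*1/2037036) = 1/(1614775 - 901773/339506) = 1/(548224899377/339506) = 339506/548224899377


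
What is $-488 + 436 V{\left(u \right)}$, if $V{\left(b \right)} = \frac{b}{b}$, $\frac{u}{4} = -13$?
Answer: $-52$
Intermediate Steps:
$u = -52$ ($u = 4 \left(-13\right) = -52$)
$V{\left(b \right)} = 1$
$-488 + 436 V{\left(u \right)} = -488 + 436 \cdot 1 = -488 + 436 = -52$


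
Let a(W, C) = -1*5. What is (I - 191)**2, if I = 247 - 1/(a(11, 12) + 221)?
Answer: 146289025/46656 ≈ 3135.5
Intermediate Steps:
a(W, C) = -5
I = 53351/216 (I = 247 - 1/(-5 + 221) = 247 - 1/216 = 53351/216 ≈ 247.00)
(I - 191)**2 = (53351/216 - 191)**2 = (12095/216)**2 = 146289025/46656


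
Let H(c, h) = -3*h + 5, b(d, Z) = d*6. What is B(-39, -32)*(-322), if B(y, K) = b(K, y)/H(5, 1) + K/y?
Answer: 1195264/39 ≈ 30648.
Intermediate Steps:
b(d, Z) = 6*d
H(c, h) = 5 - 3*h
B(y, K) = 3*K + K/y (B(y, K) = (6*K)/(5 - 3*1) + K/y = (6*K)/(5 - 3) + K/y = (6*K)/2 + K/y = (6*K)*(1/2) + K/y = 3*K + K/y)
B(-39, -32)*(-322) = (3*(-32) - 32/(-39))*(-322) = (-96 - 32*(-1/39))*(-322) = (-96 + 32/39)*(-322) = -3712/39*(-322) = 1195264/39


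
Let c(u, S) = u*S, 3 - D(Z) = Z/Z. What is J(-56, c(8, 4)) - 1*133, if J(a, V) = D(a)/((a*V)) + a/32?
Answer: -120737/896 ≈ -134.75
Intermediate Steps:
D(Z) = 2 (D(Z) = 3 - Z/Z = 3 - 1*1 = 3 - 1 = 2)
c(u, S) = S*u
J(a, V) = a/32 + 2/(V*a) (J(a, V) = 2/((a*V)) + a/32 = 2/((V*a)) + a*(1/32) = 2*(1/(V*a)) + a/32 = 2/(V*a) + a/32 = a/32 + 2/(V*a))
J(-56, c(8, 4)) - 1*133 = ((1/32)*(-56) + 2/((4*8)*(-56))) - 1*133 = (-7/4 + 2*(-1/56)/32) - 133 = (-7/4 + 2*(1/32)*(-1/56)) - 133 = (-7/4 - 1/896) - 133 = -1569/896 - 133 = -120737/896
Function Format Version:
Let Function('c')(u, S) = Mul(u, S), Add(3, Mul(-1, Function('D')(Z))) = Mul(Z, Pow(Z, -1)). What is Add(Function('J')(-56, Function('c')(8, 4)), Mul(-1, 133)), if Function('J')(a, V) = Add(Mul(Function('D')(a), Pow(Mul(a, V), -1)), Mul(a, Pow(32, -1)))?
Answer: Rational(-120737, 896) ≈ -134.75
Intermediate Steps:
Function('D')(Z) = 2 (Function('D')(Z) = Add(3, Mul(-1, Mul(Z, Pow(Z, -1)))) = Add(3, Mul(-1, 1)) = Add(3, -1) = 2)
Function('c')(u, S) = Mul(S, u)
Function('J')(a, V) = Add(Mul(Rational(1, 32), a), Mul(2, Pow(V, -1), Pow(a, -1))) (Function('J')(a, V) = Add(Mul(2, Pow(Mul(a, V), -1)), Mul(a, Pow(32, -1))) = Add(Mul(2, Pow(Mul(V, a), -1)), Mul(a, Rational(1, 32))) = Add(Mul(2, Mul(Pow(V, -1), Pow(a, -1))), Mul(Rational(1, 32), a)) = Add(Mul(2, Pow(V, -1), Pow(a, -1)), Mul(Rational(1, 32), a)) = Add(Mul(Rational(1, 32), a), Mul(2, Pow(V, -1), Pow(a, -1))))
Add(Function('J')(-56, Function('c')(8, 4)), Mul(-1, 133)) = Add(Add(Mul(Rational(1, 32), -56), Mul(2, Pow(Mul(4, 8), -1), Pow(-56, -1))), Mul(-1, 133)) = Add(Add(Rational(-7, 4), Mul(2, Pow(32, -1), Rational(-1, 56))), -133) = Add(Add(Rational(-7, 4), Mul(2, Rational(1, 32), Rational(-1, 56))), -133) = Add(Add(Rational(-7, 4), Rational(-1, 896)), -133) = Add(Rational(-1569, 896), -133) = Rational(-120737, 896)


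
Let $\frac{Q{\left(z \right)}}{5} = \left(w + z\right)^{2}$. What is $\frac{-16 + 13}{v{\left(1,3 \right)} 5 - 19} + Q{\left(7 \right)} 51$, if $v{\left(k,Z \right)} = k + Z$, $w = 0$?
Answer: $12492$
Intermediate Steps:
$Q{\left(z \right)} = 5 z^{2}$ ($Q{\left(z \right)} = 5 \left(0 + z\right)^{2} = 5 z^{2}$)
$v{\left(k,Z \right)} = Z + k$
$\frac{-16 + 13}{v{\left(1,3 \right)} 5 - 19} + Q{\left(7 \right)} 51 = \frac{-16 + 13}{\left(3 + 1\right) 5 - 19} + 5 \cdot 7^{2} \cdot 51 = - \frac{3}{4 \cdot 5 - 19} + 5 \cdot 49 \cdot 51 = - \frac{3}{20 - 19} + 245 \cdot 51 = - \frac{3}{1} + 12495 = \left(-3\right) 1 + 12495 = -3 + 12495 = 12492$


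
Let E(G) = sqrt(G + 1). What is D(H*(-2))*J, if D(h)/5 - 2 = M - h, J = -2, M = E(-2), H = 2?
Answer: -60 - 10*I ≈ -60.0 - 10.0*I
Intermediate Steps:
E(G) = sqrt(1 + G)
M = I (M = sqrt(1 - 2) = sqrt(-1) = I ≈ 1.0*I)
D(h) = 10 - 5*h + 5*I (D(h) = 10 + 5*(I - h) = 10 + (-5*h + 5*I) = 10 - 5*h + 5*I)
D(H*(-2))*J = (10 - 10*(-2) + 5*I)*(-2) = (10 - 5*(-4) + 5*I)*(-2) = (10 + 20 + 5*I)*(-2) = (30 + 5*I)*(-2) = -60 - 10*I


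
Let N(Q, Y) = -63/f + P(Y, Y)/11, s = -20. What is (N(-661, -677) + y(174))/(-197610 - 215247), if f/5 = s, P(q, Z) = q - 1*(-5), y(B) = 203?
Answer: -156793/454142700 ≈ -0.00034525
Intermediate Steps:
P(q, Z) = 5 + q (P(q, Z) = q + 5 = 5 + q)
f = -100 (f = 5*(-20) = -100)
N(Q, Y) = 1193/1100 + Y/11 (N(Q, Y) = -63/(-100) + (5 + Y)/11 = -63*(-1/100) + (5 + Y)*(1/11) = 63/100 + (5/11 + Y/11) = 1193/1100 + Y/11)
(N(-661, -677) + y(174))/(-197610 - 215247) = ((1193/1100 + (1/11)*(-677)) + 203)/(-197610 - 215247) = ((1193/1100 - 677/11) + 203)/(-412857) = (-66507/1100 + 203)*(-1/412857) = (156793/1100)*(-1/412857) = -156793/454142700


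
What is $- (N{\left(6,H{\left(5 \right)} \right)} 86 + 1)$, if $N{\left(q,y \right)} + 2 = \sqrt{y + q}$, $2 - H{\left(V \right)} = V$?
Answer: $171 - 86 \sqrt{3} \approx 22.044$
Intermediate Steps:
$H{\left(V \right)} = 2 - V$
$N{\left(q,y \right)} = -2 + \sqrt{q + y}$ ($N{\left(q,y \right)} = -2 + \sqrt{y + q} = -2 + \sqrt{q + y}$)
$- (N{\left(6,H{\left(5 \right)} \right)} 86 + 1) = - (\left(-2 + \sqrt{6 + \left(2 - 5\right)}\right) 86 + 1) = - (\left(-2 + \sqrt{6 - 3}\right) 86 + 1) = - (\left(-2 + \sqrt{3}\right) 86 + 1) = - (\left(-172 + 86 \sqrt{3}\right) + 1) = - (-171 + 86 \sqrt{3}) = 171 - 86 \sqrt{3}$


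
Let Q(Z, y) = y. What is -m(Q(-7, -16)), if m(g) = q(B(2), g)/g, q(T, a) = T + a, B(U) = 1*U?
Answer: -7/8 ≈ -0.87500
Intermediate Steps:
B(U) = U
m(g) = (2 + g)/g
-m(Q(-7, -16)) = -(2 - 16)/(-16) = -(-1)*(-14)/16 = -1*7/8 = -7/8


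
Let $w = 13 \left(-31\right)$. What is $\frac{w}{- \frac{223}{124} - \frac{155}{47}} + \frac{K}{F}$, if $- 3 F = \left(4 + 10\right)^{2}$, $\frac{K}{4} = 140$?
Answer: $\frac{2094104}{29701} \approx 70.506$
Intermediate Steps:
$K = 560$ ($K = 4 \cdot 140 = 560$)
$F = - \frac{196}{3}$ ($F = - \frac{\left(4 + 10\right)^{2}}{3} = - \frac{14^{2}}{3} = \left(- \frac{1}{3}\right) 196 = - \frac{196}{3} \approx -65.333$)
$w = -403$
$\frac{w}{- \frac{223}{124} - \frac{155}{47}} + \frac{K}{F} = - \frac{403}{- \frac{223}{124} - \frac{155}{47}} + \frac{560}{- \frac{196}{3}} = - \frac{403}{\left(-223\right) \frac{1}{124} - \frac{155}{47}} + 560 \left(- \frac{3}{196}\right) = - \frac{403}{- \frac{223}{124} - \frac{155}{47}} - \frac{60}{7} = - \frac{403}{- \frac{29701}{5828}} - \frac{60}{7} = \left(-403\right) \left(- \frac{5828}{29701}\right) - \frac{60}{7} = \frac{2348684}{29701} - \frac{60}{7} = \frac{2094104}{29701}$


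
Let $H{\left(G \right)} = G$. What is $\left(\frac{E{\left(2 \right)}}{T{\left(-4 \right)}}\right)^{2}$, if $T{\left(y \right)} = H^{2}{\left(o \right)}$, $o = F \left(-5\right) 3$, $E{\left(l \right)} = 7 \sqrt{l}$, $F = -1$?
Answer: $\frac{98}{50625} \approx 0.0019358$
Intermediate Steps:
$o = 15$ ($o = \left(-1\right) \left(-5\right) 3 = 5 \cdot 3 = 15$)
$T{\left(y \right)} = 225$ ($T{\left(y \right)} = 15^{2} = 225$)
$\left(\frac{E{\left(2 \right)}}{T{\left(-4 \right)}}\right)^{2} = \left(\frac{7 \sqrt{2}}{225}\right)^{2} = \frac{98}{50625}$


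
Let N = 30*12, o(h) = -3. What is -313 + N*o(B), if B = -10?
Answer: -1393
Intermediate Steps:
N = 360
-313 + N*o(B) = -313 + 360*(-3) = -313 - 1080 = -1393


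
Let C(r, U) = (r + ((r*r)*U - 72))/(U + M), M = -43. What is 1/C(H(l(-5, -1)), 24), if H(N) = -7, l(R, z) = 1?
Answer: -19/1097 ≈ -0.017320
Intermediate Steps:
C(r, U) = (-72 + r + U*r²)/(-43 + U) (C(r, U) = (r + ((r*r)*U - 72))/(U - 43) = (r + (r²*U - 72))/(-43 + U) = (r + (U*r² - 72))/(-43 + U) = (r + (-72 + U*r²))/(-43 + U) = (-72 + r + U*r²)/(-43 + U))
1/C(H(l(-5, -1)), 24) = 1/((-72 - 7 + 24*(-7)²)/(-43 + 24)) = 1/((-72 - 7 + 24*49)/(-19)) = 1/(-(-72 - 7 + 1176)/19) = 1/(-1/19*1097) = 1/(-1097/19) = -19/1097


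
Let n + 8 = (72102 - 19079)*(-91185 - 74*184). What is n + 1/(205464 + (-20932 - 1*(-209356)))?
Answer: -2188781823109727/393888 ≈ -5.5569e+9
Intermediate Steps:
n = -5556863431 (n = -8 + (72102 - 19079)*(-91185 - 74*184) = -8 + 53023*(-91185 - 13616) = -8 + 53023*(-104801) = -8 - 5556863423 = -5556863431)
n + 1/(205464 + (-20932 - 1*(-209356))) = -5556863431 + 1/(205464 + (-20932 - 1*(-209356))) = -5556863431 + 1/(205464 + (-20932 + 209356)) = -5556863431 + 1/(205464 + 188424) = -5556863431 + 1/393888 = -2188781823109727/393888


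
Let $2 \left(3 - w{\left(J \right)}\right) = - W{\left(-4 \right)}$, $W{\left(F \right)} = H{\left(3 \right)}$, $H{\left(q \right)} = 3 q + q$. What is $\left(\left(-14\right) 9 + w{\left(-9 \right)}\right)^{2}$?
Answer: $13689$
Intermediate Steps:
$H{\left(q \right)} = 4 q$
$W{\left(F \right)} = 12$ ($W{\left(F \right)} = 4 \cdot 3 = 12$)
$w{\left(J \right)} = 9$ ($w{\left(J \right)} = 3 - \frac{\left(-1\right) 12}{2} = 3 - -6 = 3 + 6 = 9$)
$\left(\left(-14\right) 9 + w{\left(-9 \right)}\right)^{2} = \left(\left(-14\right) 9 + 9\right)^{2} = \left(-126 + 9\right)^{2} = \left(-117\right)^{2} = 13689$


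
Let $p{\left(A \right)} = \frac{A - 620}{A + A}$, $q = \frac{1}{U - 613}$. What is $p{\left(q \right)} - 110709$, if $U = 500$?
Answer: $- \frac{151357}{2} \approx -75679.0$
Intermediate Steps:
$q = - \frac{1}{113}$ ($q = \frac{1}{500 - 613} = \frac{1}{-113} = - \frac{1}{113} \approx -0.0088496$)
$p{\left(A \right)} = \frac{-620 + A}{2 A}$
$p{\left(q \right)} - 110709 = \frac{-620 - \frac{1}{113}}{2 \left(- \frac{1}{113}\right)} - 110709 = \frac{1}{2} \left(-113\right) \left(- \frac{70061}{113}\right) - 110709 = \frac{70061}{2} - 110709 = - \frac{151357}{2}$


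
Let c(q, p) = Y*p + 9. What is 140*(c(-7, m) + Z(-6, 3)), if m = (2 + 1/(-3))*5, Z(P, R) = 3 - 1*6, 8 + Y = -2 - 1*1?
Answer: -35980/3 ≈ -11993.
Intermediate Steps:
Y = -11 (Y = -8 + (-2 - 1*1) = -8 + (-2 - 1) = -8 - 3 = -11)
Z(P, R) = -3 (Z(P, R) = 3 - 6 = -3)
m = 25/3 (m = (2 - ⅓)*5 = (5/3)*5 = 25/3 ≈ 8.3333)
c(q, p) = 9 - 11*p (c(q, p) = -11*p + 9 = 9 - 11*p)
140*(c(-7, m) + Z(-6, 3)) = 140*((9 - 11*25/3) - 3) = 140*((9 - 275/3) - 3) = 140*(-248/3 - 3) = 140*(-257/3) = -35980/3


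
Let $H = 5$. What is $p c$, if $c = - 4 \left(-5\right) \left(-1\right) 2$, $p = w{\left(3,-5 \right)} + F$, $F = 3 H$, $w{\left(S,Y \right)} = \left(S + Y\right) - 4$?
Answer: $-360$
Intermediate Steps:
$w{\left(S,Y \right)} = -4 + S + Y$
$F = 15$ ($F = 3 \cdot 5 = 15$)
$p = 9$ ($p = \left(-4 + 3 - 5\right) + 15 = -6 + 15 = 9$)
$c = -40$ ($c = - 4 \cdot 5 \cdot 2 = \left(-4\right) 10 = -40$)
$p c = 9 \left(-40\right) = -360$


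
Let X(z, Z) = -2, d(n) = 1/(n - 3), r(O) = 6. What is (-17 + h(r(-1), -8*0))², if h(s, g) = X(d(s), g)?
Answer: 361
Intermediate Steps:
d(n) = 1/(-3 + n)
h(s, g) = -2
(-17 + h(r(-1), -8*0))² = (-17 - 2)² = (-19)² = 361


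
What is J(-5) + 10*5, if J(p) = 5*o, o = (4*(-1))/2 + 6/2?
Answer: 55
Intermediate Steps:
o = 1 (o = -4*½ + 6*(½) = -2 + 3 = 1)
J(p) = 5 (J(p) = 5*1 = 5)
J(-5) + 10*5 = 5 + 10*5 = 5 + 50 = 55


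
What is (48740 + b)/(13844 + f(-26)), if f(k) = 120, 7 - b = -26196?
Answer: 74943/13964 ≈ 5.3669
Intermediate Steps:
b = 26203 (b = 7 - 1*(-26196) = 7 + 26196 = 26203)
(48740 + b)/(13844 + f(-26)) = (48740 + 26203)/(13844 + 120) = 74943/13964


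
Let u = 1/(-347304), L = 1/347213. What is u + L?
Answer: 91/120588463752 ≈ 7.5463e-10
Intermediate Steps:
L = 1/347213 ≈ 2.8801e-6
u = -1/347304 ≈ -2.8793e-6
u + L = -1/347304 + 1/347213 = 91/120588463752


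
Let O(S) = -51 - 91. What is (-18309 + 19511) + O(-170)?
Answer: 1060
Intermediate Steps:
O(S) = -142
(-18309 + 19511) + O(-170) = (-18309 + 19511) - 142 = 1202 - 142 = 1060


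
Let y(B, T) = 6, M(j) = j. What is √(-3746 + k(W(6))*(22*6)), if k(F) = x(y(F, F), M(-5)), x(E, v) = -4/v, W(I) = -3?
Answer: I*√91010/5 ≈ 60.336*I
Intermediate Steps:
k(F) = ⅘ (k(F) = -4/(-5) = -4*(-⅕) = ⅘)
√(-3746 + k(W(6))*(22*6)) = √(-3746 + 4*(22*6)/5) = √(-3746 + (⅘)*132) = √(-3746 + 528/5) = √(-18202/5) = I*√91010/5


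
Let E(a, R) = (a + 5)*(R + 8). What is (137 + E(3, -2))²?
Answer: 34225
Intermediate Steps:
E(a, R) = (5 + a)*(8 + R)
(137 + E(3, -2))² = (137 + (40 + 5*(-2) + 8*3 - 2*3))² = (137 + (40 - 10 + 24 - 6))² = (137 + 48)² = 185² = 34225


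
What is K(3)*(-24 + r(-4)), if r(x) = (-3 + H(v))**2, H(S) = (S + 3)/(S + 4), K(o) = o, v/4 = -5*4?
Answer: -347469/5776 ≈ -60.157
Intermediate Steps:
v = -80 (v = 4*(-5*4) = 4*(-20) = -80)
H(S) = (3 + S)/(4 + S)
r(x) = 22801/5776 (r(x) = (-3 + (3 - 80)/(4 - 80))**2 = (-3 - 77/(-76))**2 = (-3 - 1/76*(-77))**2 = (-3 + 77/76)**2 = (-151/76)**2 = 22801/5776)
K(3)*(-24 + r(-4)) = 3*(-24 + 22801/5776) = 3*(-115823/5776) = -347469/5776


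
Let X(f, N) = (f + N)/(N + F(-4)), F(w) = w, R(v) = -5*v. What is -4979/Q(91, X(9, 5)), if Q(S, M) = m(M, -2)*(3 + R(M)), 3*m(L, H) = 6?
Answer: 4979/134 ≈ 37.157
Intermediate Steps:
X(f, N) = (N + f)/(-4 + N) (X(f, N) = (f + N)/(N - 4) = (N + f)/(-4 + N))
m(L, H) = 2 (m(L, H) = (⅓)*6 = 2)
Q(S, M) = 6 - 10*M (Q(S, M) = 2*(3 - 5*M) = 6 - 10*M)
-4979/Q(91, X(9, 5)) = -4979/(6 - 10*(5 + 9)/(-4 + 5)) = -4979/(6 - 10*14/1) = -4979/(6 - 10*14) = -4979/(6 - 140) = -4979/(-134) = -4979*(-1/134) = 4979/134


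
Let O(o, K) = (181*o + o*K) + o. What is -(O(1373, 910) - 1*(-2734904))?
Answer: -4234220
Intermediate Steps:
O(o, K) = 182*o + K*o (O(o, K) = (181*o + K*o) + o = 182*o + K*o)
-(O(1373, 910) - 1*(-2734904)) = -(1373*(182 + 910) - 1*(-2734904)) = -(1373*1092 + 2734904) = -(1499316 + 2734904) = -1*4234220 = -4234220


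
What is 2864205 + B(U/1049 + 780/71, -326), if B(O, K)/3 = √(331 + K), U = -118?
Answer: 2864205 + 3*√5 ≈ 2.8642e+6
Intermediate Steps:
B(O, K) = 3*√(331 + K)
2864205 + B(U/1049 + 780/71, -326) = 2864205 + 3*√(331 - 326) = 2864205 + 3*√5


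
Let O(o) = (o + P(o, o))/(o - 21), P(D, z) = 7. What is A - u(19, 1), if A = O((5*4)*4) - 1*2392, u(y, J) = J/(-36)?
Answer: -5077417/2124 ≈ -2390.5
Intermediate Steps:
O(o) = (7 + o)/(-21 + o) (O(o) = (o + 7)/(o - 21) = (7 + o)/(-21 + o))
u(y, J) = -J/36 (u(y, J) = J*(-1/36) = -J/36)
A = -141041/59 (A = (7 + (5*4)*4)/(-21 + (5*4)*4) - 1*2392 = (7 + 20*4)/(-21 + 20*4) - 2392 = (7 + 80)/(-21 + 80) - 2392 = 87/59 - 2392 = -141041/59 ≈ -2390.5)
A - u(19, 1) = -141041/59 - (-1)/36 = -141041/59 - 1*(-1/36) = -141041/59 + 1/36 = -5077417/2124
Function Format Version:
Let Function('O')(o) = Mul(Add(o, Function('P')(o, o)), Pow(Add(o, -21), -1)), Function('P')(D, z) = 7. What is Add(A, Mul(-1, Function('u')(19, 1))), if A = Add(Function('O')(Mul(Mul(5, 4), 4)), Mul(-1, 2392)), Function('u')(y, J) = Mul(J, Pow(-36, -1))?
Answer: Rational(-5077417, 2124) ≈ -2390.5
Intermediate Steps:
Function('O')(o) = Mul(Pow(Add(-21, o), -1), Add(7, o)) (Function('O')(o) = Mul(Add(o, 7), Pow(Add(o, -21), -1)) = Mul(Add(7, o), Pow(Add(-21, o), -1)) = Mul(Pow(Add(-21, o), -1), Add(7, o)))
Function('u')(y, J) = Mul(Rational(-1, 36), J) (Function('u')(y, J) = Mul(J, Rational(-1, 36)) = Mul(Rational(-1, 36), J))
A = Rational(-141041, 59) (A = Add(Mul(Pow(Add(-21, Mul(Mul(5, 4), 4)), -1), Add(7, Mul(Mul(5, 4), 4))), Mul(-1, 2392)) = Add(Mul(Pow(Add(-21, Mul(20, 4)), -1), Add(7, Mul(20, 4))), -2392) = Add(Mul(Pow(Add(-21, 80), -1), Add(7, 80)), -2392) = Add(Mul(Pow(59, -1), 87), -2392) = Add(Mul(Rational(1, 59), 87), -2392) = Add(Rational(87, 59), -2392) = Rational(-141041, 59) ≈ -2390.5)
Add(A, Mul(-1, Function('u')(19, 1))) = Add(Rational(-141041, 59), Mul(-1, Mul(Rational(-1, 36), 1))) = Add(Rational(-141041, 59), Mul(-1, Rational(-1, 36))) = Add(Rational(-141041, 59), Rational(1, 36)) = Rational(-5077417, 2124)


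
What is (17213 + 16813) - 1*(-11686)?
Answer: 45712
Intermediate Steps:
(17213 + 16813) - 1*(-11686) = 34026 + 11686 = 45712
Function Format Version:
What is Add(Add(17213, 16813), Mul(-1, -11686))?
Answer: 45712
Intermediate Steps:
Add(Add(17213, 16813), Mul(-1, -11686)) = Add(34026, 11686) = 45712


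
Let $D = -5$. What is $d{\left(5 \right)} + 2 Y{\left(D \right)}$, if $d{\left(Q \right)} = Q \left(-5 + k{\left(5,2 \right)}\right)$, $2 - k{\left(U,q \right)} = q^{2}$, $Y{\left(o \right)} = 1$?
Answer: $-33$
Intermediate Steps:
$k{\left(U,q \right)} = 2 - q^{2}$
$d{\left(Q \right)} = - 7 Q$ ($d{\left(Q \right)} = Q \left(-5 + \left(2 - 2^{2}\right)\right) = Q \left(-5 + \left(2 - 4\right)\right) = Q \left(-5 - 2\right) = Q \left(-7\right) = - 7 Q$)
$d{\left(5 \right)} + 2 Y{\left(D \right)} = \left(-7\right) 5 + 2 \cdot 1 = -35 + 2 = -33$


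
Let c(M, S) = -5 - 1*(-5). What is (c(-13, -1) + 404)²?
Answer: 163216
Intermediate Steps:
c(M, S) = 0 (c(M, S) = -5 + 5 = 0)
(c(-13, -1) + 404)² = (0 + 404)² = 404² = 163216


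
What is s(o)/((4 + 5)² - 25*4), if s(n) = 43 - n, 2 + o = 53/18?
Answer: -757/342 ≈ -2.2135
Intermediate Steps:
o = 17/18 (o = -2 + 53/18 = 17/18 ≈ 0.94444)
s(o)/((4 + 5)² - 25*4) = (43 - 1*17/18)/((4 + 5)² - 25*4) = (43 - 17/18)/(9² - 100) = 757/(18*(81 - 100)) = (757/18)/(-19) = (757/18)*(-1/19) = -757/342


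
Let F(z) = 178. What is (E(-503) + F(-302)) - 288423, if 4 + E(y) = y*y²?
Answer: -127551776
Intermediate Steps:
E(y) = -4 + y³ (E(y) = -4 + y*y² = -4 + y³)
(E(-503) + F(-302)) - 288423 = ((-4 + (-503)³) + 178) - 288423 = ((-4 - 127263527) + 178) - 288423 = (-127263531 + 178) - 288423 = -127263353 - 288423 = -127551776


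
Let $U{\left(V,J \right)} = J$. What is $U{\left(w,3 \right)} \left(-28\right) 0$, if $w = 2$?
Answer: $0$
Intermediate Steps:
$U{\left(w,3 \right)} \left(-28\right) 0 = 3 \left(-28\right) 0 = \left(-84\right) 0 = 0$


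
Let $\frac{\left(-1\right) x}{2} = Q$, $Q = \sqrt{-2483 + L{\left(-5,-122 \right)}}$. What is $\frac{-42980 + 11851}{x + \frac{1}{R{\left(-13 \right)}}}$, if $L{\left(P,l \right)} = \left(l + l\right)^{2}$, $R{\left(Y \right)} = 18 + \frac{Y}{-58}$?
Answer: $\frac{954197237}{127484812712} + \frac{34778844121 \sqrt{57053}}{127484812712} \approx 65.17$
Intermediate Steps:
$R{\left(Y \right)} = 18 - \frac{Y}{58}$ ($R{\left(Y \right)} = 18 + Y \left(- \frac{1}{58}\right) = 18 - \frac{Y}{58}$)
$L{\left(P,l \right)} = 4 l^{2}$ ($L{\left(P,l \right)} = \left(2 l\right)^{2} = 4 l^{2}$)
$Q = \sqrt{57053}$ ($Q = \sqrt{-2483 + 4 \left(-122\right)^{2}} = \sqrt{-2483 + 4 \cdot 14884} = \sqrt{-2483 + 59536} = \sqrt{57053} \approx 238.86$)
$x = - 2 \sqrt{57053} \approx -477.72$
$\frac{-42980 + 11851}{x + \frac{1}{R{\left(-13 \right)}}} = \frac{-42980 + 11851}{- 2 \sqrt{57053} + \frac{1}{18 - - \frac{13}{58}}} = - \frac{31129}{- 2 \sqrt{57053} + \frac{1}{18 + \frac{13}{58}}} = - \frac{31129}{- 2 \sqrt{57053} + \frac{1}{\frac{1057}{58}}} = - \frac{31129}{- 2 \sqrt{57053} + \frac{58}{1057}} = - \frac{31129}{\frac{58}{1057} - 2 \sqrt{57053}}$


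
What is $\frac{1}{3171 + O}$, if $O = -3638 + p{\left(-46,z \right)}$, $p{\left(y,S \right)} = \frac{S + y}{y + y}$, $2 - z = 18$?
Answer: $- \frac{46}{21451} \approx -0.0021444$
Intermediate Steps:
$z = -16$ ($z = 2 - 18 = -16$)
$p{\left(y,S \right)} = \frac{S + y}{2 y}$
$O = - \frac{167317}{46}$ ($O = -3638 + \frac{-16 - 46}{2 \left(-46\right)} = -3638 + \frac{1}{2} \left(- \frac{1}{46}\right) \left(-62\right) = -3638 + \frac{31}{46} = - \frac{167317}{46} \approx -3637.3$)
$\frac{1}{3171 + O} = \frac{1}{3171 - \frac{167317}{46}} = \frac{1}{- \frac{21451}{46}} = - \frac{46}{21451}$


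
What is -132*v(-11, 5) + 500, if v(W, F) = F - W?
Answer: -1612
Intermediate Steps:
-132*v(-11, 5) + 500 = -132*(5 - 1*(-11)) + 500 = -132*(5 + 11) + 500 = -132*16 + 500 = -2112 + 500 = -1612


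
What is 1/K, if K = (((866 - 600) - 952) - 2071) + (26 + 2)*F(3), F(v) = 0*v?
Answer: -1/2757 ≈ -0.00036271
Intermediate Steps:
F(v) = 0
K = -2757 (K = (((866 - 600) - 952) - 2071) + (26 + 2)*0 = ((266 - 952) - 2071) + 28*0 = (-686 - 2071) + 0 = -2757 + 0 = -2757)
1/K = 1/(-2757) = -1/2757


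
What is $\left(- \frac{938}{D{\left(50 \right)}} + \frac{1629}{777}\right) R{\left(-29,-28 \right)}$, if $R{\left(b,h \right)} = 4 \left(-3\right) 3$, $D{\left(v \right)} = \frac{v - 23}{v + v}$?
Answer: $\frac{97118156}{777} \approx 1.2499 \cdot 10^{5}$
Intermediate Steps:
$D{\left(v \right)} = \frac{-23 + v}{2 v}$
$R{\left(b,h \right)} = -36$ ($R{\left(b,h \right)} = \left(-12\right) 3 = -36$)
$\left(- \frac{938}{D{\left(50 \right)}} + \frac{1629}{777}\right) R{\left(-29,-28 \right)} = \left(- \frac{938}{\frac{1}{2} \cdot \frac{1}{50} \left(-23 + 50\right)} + \frac{1629}{777}\right) \left(-36\right) = \left(- \frac{938}{\frac{1}{2} \cdot \frac{1}{50} \cdot 27} + 1629 \cdot \frac{1}{777}\right) \left(-36\right) = \left(- \frac{938}{\frac{27}{100}} + \frac{543}{259}\right) \left(-36\right) = \left(\left(-938\right) \frac{100}{27} + \frac{543}{259}\right) \left(-36\right) = \left(- \frac{93800}{27} + \frac{543}{259}\right) \left(-36\right) = \left(- \frac{24279539}{6993}\right) \left(-36\right) = \frac{97118156}{777}$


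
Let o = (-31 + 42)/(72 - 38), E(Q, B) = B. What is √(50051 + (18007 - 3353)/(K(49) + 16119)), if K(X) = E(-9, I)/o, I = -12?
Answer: √1566322697583645/176901 ≈ 223.72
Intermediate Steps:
o = 11/34 ≈ 0.32353
K(X) = -408/11 (K(X) = -12/11/34 = -12*34/11 = -408/11)
√(50051 + (18007 - 3353)/(K(49) + 16119)) = √(50051 + (18007 - 3353)/(-408/11 + 16119)) = √(50051 + 14654/(176901/11)) = √(50051 + 14654*(11/176901)) = √(50051 + 161194/176901) = √(8854233145/176901) = √1566322697583645/176901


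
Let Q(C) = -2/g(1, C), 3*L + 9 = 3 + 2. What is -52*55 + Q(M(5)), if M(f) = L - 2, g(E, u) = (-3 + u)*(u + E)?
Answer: -380398/133 ≈ -2860.1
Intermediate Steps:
g(E, u) = (-3 + u)*(E + u)
L = -4/3 (L = -3 + (3 + 2)/3 = -3 + (⅓)*5 = -3 + 5/3 = -4/3 ≈ -1.3333)
M(f) = -10/3 (M(f) = -4/3 - 2 = -10/3)
Q(C) = -2/(-3 + C² - 2*C) (Q(C) = -2/(C² - 3*1 - 3*C + 1*C) = -2/(C² - 3 - 3*C + C) = -2/(-3 + C² - 2*C))
-52*55 + Q(M(5)) = -52*55 + 2/(3 - (-10/3)² + 2*(-10/3)) = -2860 + 2/(3 - 1*100/9 - 20/3) = -2860 + 2/(3 - 100/9 - 20/3) = -2860 + 2/(-133/9) = -2860 + 2*(-9/133) = -2860 - 18/133 = -380398/133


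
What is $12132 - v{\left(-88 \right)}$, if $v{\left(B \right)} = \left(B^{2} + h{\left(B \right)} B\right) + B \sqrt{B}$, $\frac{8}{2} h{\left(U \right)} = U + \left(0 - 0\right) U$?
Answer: $2452 + 176 i \sqrt{22} \approx 2452.0 + 825.51 i$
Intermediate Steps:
$h{\left(U \right)} = \frac{U}{4}$ ($h{\left(U \right)} = \frac{U + \left(0 - 0\right) U}{4} = \frac{U + \left(0 + 0\right) U}{4} = \frac{U + 0 U}{4} = \frac{U + 0}{4} = \frac{U}{4}$)
$v{\left(B \right)} = B^{\frac{3}{2}} + \frac{5 B^{2}}{4}$ ($v{\left(B \right)} = \left(B^{2} + \frac{B}{4} B\right) + B \sqrt{B} = \left(B^{2} + \frac{B^{2}}{4}\right) + B^{\frac{3}{2}} = \frac{5 B^{2}}{4} + B^{\frac{3}{2}} = B^{\frac{3}{2}} + \frac{5 B^{2}}{4}$)
$12132 - v{\left(-88 \right)} = 12132 - \left(\left(-88\right)^{\frac{3}{2}} + \frac{5 \left(-88\right)^{2}}{4}\right) = 12132 - \left(- 176 i \sqrt{22} + \frac{5}{4} \cdot 7744\right) = 12132 - \left(- 176 i \sqrt{22} + 9680\right) = 12132 - \left(9680 - 176 i \sqrt{22}\right) = 2452 + 176 i \sqrt{22}$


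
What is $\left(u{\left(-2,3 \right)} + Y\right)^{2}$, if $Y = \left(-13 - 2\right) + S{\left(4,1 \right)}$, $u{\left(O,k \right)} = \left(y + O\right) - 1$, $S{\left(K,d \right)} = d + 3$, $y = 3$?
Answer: $121$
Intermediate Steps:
$S{\left(K,d \right)} = 3 + d$
$u{\left(O,k \right)} = 2 + O$ ($u{\left(O,k \right)} = \left(3 + O\right) - 1 = 2 + O$)
$Y = -11$ ($Y = \left(-13 - 2\right) + \left(3 + 1\right) = -15 + 4 = -11$)
$\left(u{\left(-2,3 \right)} + Y\right)^{2} = \left(\left(2 - 2\right) - 11\right)^{2} = \left(0 - 11\right)^{2} = \left(-11\right)^{2} = 121$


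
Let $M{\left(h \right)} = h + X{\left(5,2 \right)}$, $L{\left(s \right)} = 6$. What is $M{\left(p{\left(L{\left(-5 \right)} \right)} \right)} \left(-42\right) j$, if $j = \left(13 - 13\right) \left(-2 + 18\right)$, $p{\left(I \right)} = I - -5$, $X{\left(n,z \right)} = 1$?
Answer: $0$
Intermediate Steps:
$p{\left(I \right)} = 5 + I$ ($p{\left(I \right)} = I + 5 = 5 + I$)
$M{\left(h \right)} = 1 + h$ ($M{\left(h \right)} = h + 1 = 1 + h$)
$j = 0$ ($j = 0 \cdot 16 = 0$)
$M{\left(p{\left(L{\left(-5 \right)} \right)} \right)} \left(-42\right) j = \left(1 + \left(5 + 6\right)\right) \left(-42\right) 0 = \left(1 + 11\right) \left(-42\right) 0 = 12 \left(-42\right) 0 = \left(-504\right) 0 = 0$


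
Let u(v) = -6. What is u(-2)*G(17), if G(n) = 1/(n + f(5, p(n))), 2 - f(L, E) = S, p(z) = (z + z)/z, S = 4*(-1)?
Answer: -6/23 ≈ -0.26087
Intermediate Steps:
S = -4
p(z) = 2 (p(z) = (2*z)/z = 2)
f(L, E) = 6 (f(L, E) = 2 - 1*(-4) = 2 + 4 = 6)
G(n) = 1/(6 + n) (G(n) = 1/(n + 6) = 1/(6 + n))
u(-2)*G(17) = -6/(6 + 17) = -6/23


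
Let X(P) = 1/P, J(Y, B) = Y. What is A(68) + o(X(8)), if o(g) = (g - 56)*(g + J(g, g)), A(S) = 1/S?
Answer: -7591/544 ≈ -13.954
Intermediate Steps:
X(P) = 1/P
o(g) = 2*g*(-56 + g) (o(g) = (g - 56)*(g + g) = (-56 + g)*(2*g) = 2*g*(-56 + g))
A(68) + o(X(8)) = 1/68 + 2*(-56 + 1/8)/8 = 1/68 + 2*(⅛)*(-56 + ⅛) = 1/68 + 2*(⅛)*(-447/8) = 1/68 - 447/32 = -7591/544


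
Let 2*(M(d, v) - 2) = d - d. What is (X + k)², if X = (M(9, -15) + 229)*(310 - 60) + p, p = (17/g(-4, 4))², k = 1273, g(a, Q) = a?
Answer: 892376847649/256 ≈ 3.4858e+9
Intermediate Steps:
M(d, v) = 2 (M(d, v) = 2 + (d - d)/2 = 2 + (½)*0 = 2 + 0 = 2)
p = 289/16 (p = (17/(-4))² = (17*(-¼))² = (-17/4)² = 289/16 ≈ 18.063)
X = 924289/16 (X = (2 + 229)*(310 - 60) + 289/16 = 231*250 + 289/16 = 57750 + 289/16 = 924289/16 ≈ 57768.)
(X + k)² = (924289/16 + 1273)² = (944657/16)² = 892376847649/256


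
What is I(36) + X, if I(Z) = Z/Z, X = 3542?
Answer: 3543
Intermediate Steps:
I(Z) = 1
I(36) + X = 1 + 3542 = 3543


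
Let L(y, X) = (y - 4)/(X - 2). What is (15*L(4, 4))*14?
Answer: 0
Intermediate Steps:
L(y, X) = (-4 + y)/(-2 + X)
(15*L(4, 4))*14 = (15*((-4 + 4)/(-2 + 4)))*14 = (15*(0/2))*14 = (15*((1/2)*0))*14 = (15*0)*14 = 0*14 = 0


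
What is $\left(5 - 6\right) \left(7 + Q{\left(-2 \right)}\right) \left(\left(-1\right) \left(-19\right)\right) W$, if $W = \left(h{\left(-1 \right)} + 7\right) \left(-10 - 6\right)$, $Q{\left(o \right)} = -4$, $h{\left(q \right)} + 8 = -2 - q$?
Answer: $-1824$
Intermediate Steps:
$h{\left(q \right)} = -10 - q$ ($h{\left(q \right)} = -8 - \left(2 + q\right) = -10 - q$)
$W = 32$ ($W = \left(\left(-10 - -1\right) + 7\right) \left(-10 - 6\right) = \left(\left(-10 + 1\right) + 7\right) \left(-16\right) = \left(-9 + 7\right) \left(-16\right) = \left(-2\right) \left(-16\right) = 32$)
$\left(5 - 6\right) \left(7 + Q{\left(-2 \right)}\right) \left(\left(-1\right) \left(-19\right)\right) W = \left(5 - 6\right) \left(7 - 4\right) \left(\left(-1\right) \left(-19\right)\right) 32 = \left(-1\right) 3 \cdot 19 \cdot 32 = \left(-3\right) 19 \cdot 32 = \left(-57\right) 32 = -1824$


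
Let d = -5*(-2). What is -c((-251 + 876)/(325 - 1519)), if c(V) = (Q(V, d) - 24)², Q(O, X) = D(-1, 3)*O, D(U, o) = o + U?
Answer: -223592209/356409 ≈ -627.35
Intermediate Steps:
D(U, o) = U + o
d = 10
Q(O, X) = 2*O (Q(O, X) = (-1 + 3)*O = 2*O)
c(V) = (-24 + 2*V)² (c(V) = (2*V - 24)² = (-24 + 2*V)²)
-c((-251 + 876)/(325 - 1519)) = -4*(-12 + (-251 + 876)/(325 - 1519))² = -4*(-12 + 625/(-1194))² = -4*(-12 + 625*(-1/1194))² = -4*(-12 - 625/1194)² = -4*(-14953/1194)² = -4*223592209/1425636 = -1*223592209/356409 = -223592209/356409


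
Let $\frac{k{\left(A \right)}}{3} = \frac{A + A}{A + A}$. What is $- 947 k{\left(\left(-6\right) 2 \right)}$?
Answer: $-2841$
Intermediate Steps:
$k{\left(A \right)} = 3$ ($k{\left(A \right)} = 3 \frac{A + A}{A + A} = 3 \frac{2 A}{2 A} = 3 \cdot 2 A \frac{1}{2 A} = 3 \cdot 1 = 3$)
$- 947 k{\left(\left(-6\right) 2 \right)} = \left(-947\right) 3 = -2841$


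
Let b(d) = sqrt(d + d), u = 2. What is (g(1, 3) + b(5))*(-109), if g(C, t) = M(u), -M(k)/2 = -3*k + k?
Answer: -872 - 109*sqrt(10) ≈ -1216.7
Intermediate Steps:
M(k) = 4*k (M(k) = -2*(-3*k + k) = -(-4)*k = 4*k)
g(C, t) = 8 (g(C, t) = 4*2 = 8)
b(d) = sqrt(2)*sqrt(d) (b(d) = sqrt(2*d) = sqrt(2)*sqrt(d))
(g(1, 3) + b(5))*(-109) = (8 + sqrt(2)*sqrt(5))*(-109) = (8 + sqrt(10))*(-109) = -872 - 109*sqrt(10)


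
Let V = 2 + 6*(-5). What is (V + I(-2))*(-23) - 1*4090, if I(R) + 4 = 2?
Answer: -3400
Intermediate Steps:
I(R) = -2 (I(R) = -4 + 2 = -2)
V = -28 (V = 2 - 30 = -28)
(V + I(-2))*(-23) - 1*4090 = (-28 - 2)*(-23) - 1*4090 = -30*(-23) - 4090 = 690 - 4090 = -3400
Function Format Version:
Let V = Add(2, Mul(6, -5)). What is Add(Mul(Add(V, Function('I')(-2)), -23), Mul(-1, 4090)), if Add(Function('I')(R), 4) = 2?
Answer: -3400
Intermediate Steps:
Function('I')(R) = -2 (Function('I')(R) = Add(-4, 2) = -2)
V = -28 (V = Add(2, -30) = -28)
Add(Mul(Add(V, Function('I')(-2)), -23), Mul(-1, 4090)) = Add(Mul(Add(-28, -2), -23), Mul(-1, 4090)) = Add(Mul(-30, -23), -4090) = Add(690, -4090) = -3400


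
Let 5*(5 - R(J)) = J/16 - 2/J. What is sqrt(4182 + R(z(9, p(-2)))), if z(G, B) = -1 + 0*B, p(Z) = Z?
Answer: sqrt(1674645)/20 ≈ 64.704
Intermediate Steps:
z(G, B) = -1 (z(G, B) = -1 + 0 = -1)
R(J) = 5 - J/80 + 2/(5*J) (R(J) = 5 - (J/16 - 2/J)/5 = 5 - (-2/J + J/16)/5 = 5 + (-J/80 + 2/(5*J)) = 5 - J/80 + 2/(5*J))
sqrt(4182 + R(z(9, p(-2)))) = sqrt(4182 + (1/80)*(32 - 1*(-1)*(-400 - 1))/(-1)) = sqrt(4182 + (1/80)*(-1)*(32 - 1*(-1)*(-401))) = sqrt(4182 + (1/80)*(-1)*(32 - 401)) = sqrt(4182 + (1/80)*(-1)*(-369)) = sqrt(4182 + 369/80) = sqrt(334929/80) = sqrt(1674645)/20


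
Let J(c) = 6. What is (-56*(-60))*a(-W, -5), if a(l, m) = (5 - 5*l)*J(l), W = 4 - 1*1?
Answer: 403200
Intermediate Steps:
W = 3 (W = 4 - 1 = 3)
a(l, m) = 30 - 30*l (a(l, m) = (5 - 5*l)*6 = 30 - 30*l)
(-56*(-60))*a(-W, -5) = (-56*(-60))*(30 - (-30)*3) = 3360*(30 - 30*(-3)) = 3360*(30 + 90) = 3360*120 = 403200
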